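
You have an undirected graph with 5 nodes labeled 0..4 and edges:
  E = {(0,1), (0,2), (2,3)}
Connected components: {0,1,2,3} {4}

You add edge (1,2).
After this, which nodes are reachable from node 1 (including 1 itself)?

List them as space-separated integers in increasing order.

Before: nodes reachable from 1: {0,1,2,3}
Adding (1,2): both endpoints already in same component. Reachability from 1 unchanged.
After: nodes reachable from 1: {0,1,2,3}

Answer: 0 1 2 3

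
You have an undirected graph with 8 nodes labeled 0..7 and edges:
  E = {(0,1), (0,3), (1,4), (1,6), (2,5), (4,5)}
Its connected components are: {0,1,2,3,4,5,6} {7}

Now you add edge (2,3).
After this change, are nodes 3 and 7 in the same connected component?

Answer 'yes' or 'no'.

Answer: no

Derivation:
Initial components: {0,1,2,3,4,5,6} {7}
Adding edge (2,3): both already in same component {0,1,2,3,4,5,6}. No change.
New components: {0,1,2,3,4,5,6} {7}
Are 3 and 7 in the same component? no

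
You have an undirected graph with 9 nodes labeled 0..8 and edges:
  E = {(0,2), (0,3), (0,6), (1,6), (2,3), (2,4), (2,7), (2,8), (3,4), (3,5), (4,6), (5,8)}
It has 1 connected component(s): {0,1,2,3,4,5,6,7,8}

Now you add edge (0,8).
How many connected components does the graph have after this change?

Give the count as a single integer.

Answer: 1

Derivation:
Initial component count: 1
Add (0,8): endpoints already in same component. Count unchanged: 1.
New component count: 1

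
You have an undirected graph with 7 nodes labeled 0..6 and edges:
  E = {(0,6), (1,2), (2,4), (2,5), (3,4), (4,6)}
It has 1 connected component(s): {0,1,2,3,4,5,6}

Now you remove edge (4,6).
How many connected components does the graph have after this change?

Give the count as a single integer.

Answer: 2

Derivation:
Initial component count: 1
Remove (4,6): it was a bridge. Count increases: 1 -> 2.
  After removal, components: {0,6} {1,2,3,4,5}
New component count: 2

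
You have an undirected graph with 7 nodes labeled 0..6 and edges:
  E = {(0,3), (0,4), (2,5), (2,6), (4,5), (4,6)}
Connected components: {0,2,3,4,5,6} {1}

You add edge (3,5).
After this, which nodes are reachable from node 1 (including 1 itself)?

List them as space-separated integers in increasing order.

Answer: 1

Derivation:
Before: nodes reachable from 1: {1}
Adding (3,5): both endpoints already in same component. Reachability from 1 unchanged.
After: nodes reachable from 1: {1}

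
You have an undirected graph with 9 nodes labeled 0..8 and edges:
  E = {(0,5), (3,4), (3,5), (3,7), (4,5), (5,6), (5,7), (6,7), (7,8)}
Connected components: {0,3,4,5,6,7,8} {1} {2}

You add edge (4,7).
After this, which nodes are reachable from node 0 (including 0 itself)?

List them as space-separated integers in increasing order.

Before: nodes reachable from 0: {0,3,4,5,6,7,8}
Adding (4,7): both endpoints already in same component. Reachability from 0 unchanged.
After: nodes reachable from 0: {0,3,4,5,6,7,8}

Answer: 0 3 4 5 6 7 8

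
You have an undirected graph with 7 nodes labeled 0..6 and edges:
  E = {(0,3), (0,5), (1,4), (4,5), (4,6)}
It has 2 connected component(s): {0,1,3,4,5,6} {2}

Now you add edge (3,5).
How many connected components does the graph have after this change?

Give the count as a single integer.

Answer: 2

Derivation:
Initial component count: 2
Add (3,5): endpoints already in same component. Count unchanged: 2.
New component count: 2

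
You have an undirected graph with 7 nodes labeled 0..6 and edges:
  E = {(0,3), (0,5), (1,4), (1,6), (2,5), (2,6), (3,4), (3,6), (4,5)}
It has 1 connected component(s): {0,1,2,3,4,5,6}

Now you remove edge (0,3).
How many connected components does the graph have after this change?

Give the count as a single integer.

Answer: 1

Derivation:
Initial component count: 1
Remove (0,3): not a bridge. Count unchanged: 1.
  After removal, components: {0,1,2,3,4,5,6}
New component count: 1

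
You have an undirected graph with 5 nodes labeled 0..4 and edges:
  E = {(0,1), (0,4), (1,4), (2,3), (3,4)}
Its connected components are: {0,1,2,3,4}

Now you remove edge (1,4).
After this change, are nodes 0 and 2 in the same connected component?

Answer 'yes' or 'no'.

Initial components: {0,1,2,3,4}
Removing edge (1,4): not a bridge — component count unchanged at 1.
New components: {0,1,2,3,4}
Are 0 and 2 in the same component? yes

Answer: yes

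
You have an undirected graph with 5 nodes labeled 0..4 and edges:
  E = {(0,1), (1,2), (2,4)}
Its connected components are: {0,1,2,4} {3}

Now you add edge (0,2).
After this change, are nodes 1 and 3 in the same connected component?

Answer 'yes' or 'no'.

Initial components: {0,1,2,4} {3}
Adding edge (0,2): both already in same component {0,1,2,4}. No change.
New components: {0,1,2,4} {3}
Are 1 and 3 in the same component? no

Answer: no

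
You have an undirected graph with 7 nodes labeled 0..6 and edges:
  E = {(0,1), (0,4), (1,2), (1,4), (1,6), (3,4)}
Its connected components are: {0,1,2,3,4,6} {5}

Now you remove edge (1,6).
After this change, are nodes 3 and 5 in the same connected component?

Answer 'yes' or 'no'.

Answer: no

Derivation:
Initial components: {0,1,2,3,4,6} {5}
Removing edge (1,6): it was a bridge — component count 2 -> 3.
New components: {0,1,2,3,4} {5} {6}
Are 3 and 5 in the same component? no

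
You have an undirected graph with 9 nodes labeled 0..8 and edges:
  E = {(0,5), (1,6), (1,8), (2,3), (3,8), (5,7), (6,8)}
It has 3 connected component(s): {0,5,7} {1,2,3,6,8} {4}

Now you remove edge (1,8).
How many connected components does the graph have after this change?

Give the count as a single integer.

Answer: 3

Derivation:
Initial component count: 3
Remove (1,8): not a bridge. Count unchanged: 3.
  After removal, components: {0,5,7} {1,2,3,6,8} {4}
New component count: 3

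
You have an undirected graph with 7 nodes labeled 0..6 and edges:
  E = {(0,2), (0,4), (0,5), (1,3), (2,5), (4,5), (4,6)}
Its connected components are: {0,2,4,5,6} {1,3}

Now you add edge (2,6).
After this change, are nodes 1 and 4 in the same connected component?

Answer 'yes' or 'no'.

Answer: no

Derivation:
Initial components: {0,2,4,5,6} {1,3}
Adding edge (2,6): both already in same component {0,2,4,5,6}. No change.
New components: {0,2,4,5,6} {1,3}
Are 1 and 4 in the same component? no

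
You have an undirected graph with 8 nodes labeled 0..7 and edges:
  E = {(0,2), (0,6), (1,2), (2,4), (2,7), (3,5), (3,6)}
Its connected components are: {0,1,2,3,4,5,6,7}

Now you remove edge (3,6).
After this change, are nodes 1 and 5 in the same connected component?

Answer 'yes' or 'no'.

Answer: no

Derivation:
Initial components: {0,1,2,3,4,5,6,7}
Removing edge (3,6): it was a bridge — component count 1 -> 2.
New components: {0,1,2,4,6,7} {3,5}
Are 1 and 5 in the same component? no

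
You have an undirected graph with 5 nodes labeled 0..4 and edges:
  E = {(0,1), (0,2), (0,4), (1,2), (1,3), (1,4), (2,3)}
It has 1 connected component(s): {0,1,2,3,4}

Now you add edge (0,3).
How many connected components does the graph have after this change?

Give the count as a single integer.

Initial component count: 1
Add (0,3): endpoints already in same component. Count unchanged: 1.
New component count: 1

Answer: 1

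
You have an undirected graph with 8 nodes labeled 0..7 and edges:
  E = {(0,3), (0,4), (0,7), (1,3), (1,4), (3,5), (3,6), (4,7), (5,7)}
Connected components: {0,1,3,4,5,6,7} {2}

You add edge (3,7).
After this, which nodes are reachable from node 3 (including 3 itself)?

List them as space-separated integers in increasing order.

Answer: 0 1 3 4 5 6 7

Derivation:
Before: nodes reachable from 3: {0,1,3,4,5,6,7}
Adding (3,7): both endpoints already in same component. Reachability from 3 unchanged.
After: nodes reachable from 3: {0,1,3,4,5,6,7}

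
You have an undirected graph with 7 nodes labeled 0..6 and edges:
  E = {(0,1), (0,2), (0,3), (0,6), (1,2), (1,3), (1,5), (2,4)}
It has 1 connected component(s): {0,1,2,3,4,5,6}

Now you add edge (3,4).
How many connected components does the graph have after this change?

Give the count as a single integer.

Answer: 1

Derivation:
Initial component count: 1
Add (3,4): endpoints already in same component. Count unchanged: 1.
New component count: 1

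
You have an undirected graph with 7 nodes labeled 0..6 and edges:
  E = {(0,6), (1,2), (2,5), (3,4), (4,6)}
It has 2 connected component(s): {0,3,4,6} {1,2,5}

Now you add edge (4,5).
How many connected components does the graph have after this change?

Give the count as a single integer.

Initial component count: 2
Add (4,5): merges two components. Count decreases: 2 -> 1.
New component count: 1

Answer: 1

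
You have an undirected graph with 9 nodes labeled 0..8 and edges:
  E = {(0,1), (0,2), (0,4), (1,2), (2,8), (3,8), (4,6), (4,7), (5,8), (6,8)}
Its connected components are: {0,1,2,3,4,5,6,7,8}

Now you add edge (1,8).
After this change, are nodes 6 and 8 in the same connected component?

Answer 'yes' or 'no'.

Initial components: {0,1,2,3,4,5,6,7,8}
Adding edge (1,8): both already in same component {0,1,2,3,4,5,6,7,8}. No change.
New components: {0,1,2,3,4,5,6,7,8}
Are 6 and 8 in the same component? yes

Answer: yes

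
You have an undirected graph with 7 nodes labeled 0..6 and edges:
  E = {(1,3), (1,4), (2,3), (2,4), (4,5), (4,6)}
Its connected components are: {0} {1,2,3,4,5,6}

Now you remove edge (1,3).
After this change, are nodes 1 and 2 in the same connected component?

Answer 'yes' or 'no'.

Answer: yes

Derivation:
Initial components: {0} {1,2,3,4,5,6}
Removing edge (1,3): not a bridge — component count unchanged at 2.
New components: {0} {1,2,3,4,5,6}
Are 1 and 2 in the same component? yes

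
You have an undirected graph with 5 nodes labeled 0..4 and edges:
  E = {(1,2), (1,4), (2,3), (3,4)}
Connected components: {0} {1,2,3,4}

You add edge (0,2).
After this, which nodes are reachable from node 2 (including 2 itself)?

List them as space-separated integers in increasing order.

Before: nodes reachable from 2: {1,2,3,4}
Adding (0,2): merges 2's component with another. Reachability grows.
After: nodes reachable from 2: {0,1,2,3,4}

Answer: 0 1 2 3 4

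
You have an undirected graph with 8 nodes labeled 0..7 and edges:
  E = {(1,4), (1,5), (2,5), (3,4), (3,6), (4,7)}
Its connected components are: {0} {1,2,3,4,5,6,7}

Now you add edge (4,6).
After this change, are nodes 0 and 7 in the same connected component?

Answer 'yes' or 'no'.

Answer: no

Derivation:
Initial components: {0} {1,2,3,4,5,6,7}
Adding edge (4,6): both already in same component {1,2,3,4,5,6,7}. No change.
New components: {0} {1,2,3,4,5,6,7}
Are 0 and 7 in the same component? no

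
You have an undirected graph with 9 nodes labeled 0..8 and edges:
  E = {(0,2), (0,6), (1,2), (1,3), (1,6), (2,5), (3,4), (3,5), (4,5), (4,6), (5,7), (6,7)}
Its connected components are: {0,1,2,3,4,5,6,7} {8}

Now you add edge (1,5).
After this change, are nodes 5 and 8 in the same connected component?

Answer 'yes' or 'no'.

Initial components: {0,1,2,3,4,5,6,7} {8}
Adding edge (1,5): both already in same component {0,1,2,3,4,5,6,7}. No change.
New components: {0,1,2,3,4,5,6,7} {8}
Are 5 and 8 in the same component? no

Answer: no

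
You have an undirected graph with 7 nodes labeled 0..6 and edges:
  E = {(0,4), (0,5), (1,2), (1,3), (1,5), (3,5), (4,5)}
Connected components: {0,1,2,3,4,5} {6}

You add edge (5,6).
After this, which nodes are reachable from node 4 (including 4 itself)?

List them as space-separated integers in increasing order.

Before: nodes reachable from 4: {0,1,2,3,4,5}
Adding (5,6): merges 4's component with another. Reachability grows.
After: nodes reachable from 4: {0,1,2,3,4,5,6}

Answer: 0 1 2 3 4 5 6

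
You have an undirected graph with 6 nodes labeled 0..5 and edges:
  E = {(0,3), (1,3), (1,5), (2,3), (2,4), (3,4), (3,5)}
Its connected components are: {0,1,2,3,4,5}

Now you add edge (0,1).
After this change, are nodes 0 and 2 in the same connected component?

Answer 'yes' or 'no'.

Answer: yes

Derivation:
Initial components: {0,1,2,3,4,5}
Adding edge (0,1): both already in same component {0,1,2,3,4,5}. No change.
New components: {0,1,2,3,4,5}
Are 0 and 2 in the same component? yes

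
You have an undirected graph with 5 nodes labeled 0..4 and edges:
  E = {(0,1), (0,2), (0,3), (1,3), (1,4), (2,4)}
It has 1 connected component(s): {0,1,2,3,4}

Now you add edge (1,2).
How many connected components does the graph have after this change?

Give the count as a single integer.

Initial component count: 1
Add (1,2): endpoints already in same component. Count unchanged: 1.
New component count: 1

Answer: 1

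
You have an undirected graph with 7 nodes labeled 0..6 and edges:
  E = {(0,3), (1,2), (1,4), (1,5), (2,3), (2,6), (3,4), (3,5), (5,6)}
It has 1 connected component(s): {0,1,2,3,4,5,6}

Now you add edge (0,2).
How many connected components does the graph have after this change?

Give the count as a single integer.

Initial component count: 1
Add (0,2): endpoints already in same component. Count unchanged: 1.
New component count: 1

Answer: 1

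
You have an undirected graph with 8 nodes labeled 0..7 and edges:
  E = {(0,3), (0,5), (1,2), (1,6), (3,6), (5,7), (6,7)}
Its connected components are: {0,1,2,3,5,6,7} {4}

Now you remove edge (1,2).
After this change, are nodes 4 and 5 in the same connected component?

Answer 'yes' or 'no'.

Initial components: {0,1,2,3,5,6,7} {4}
Removing edge (1,2): it was a bridge — component count 2 -> 3.
New components: {0,1,3,5,6,7} {2} {4}
Are 4 and 5 in the same component? no

Answer: no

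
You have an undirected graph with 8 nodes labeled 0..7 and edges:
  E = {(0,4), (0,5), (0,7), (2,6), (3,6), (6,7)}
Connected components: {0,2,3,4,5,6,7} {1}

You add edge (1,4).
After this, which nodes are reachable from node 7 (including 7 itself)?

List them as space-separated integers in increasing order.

Before: nodes reachable from 7: {0,2,3,4,5,6,7}
Adding (1,4): merges 7's component with another. Reachability grows.
After: nodes reachable from 7: {0,1,2,3,4,5,6,7}

Answer: 0 1 2 3 4 5 6 7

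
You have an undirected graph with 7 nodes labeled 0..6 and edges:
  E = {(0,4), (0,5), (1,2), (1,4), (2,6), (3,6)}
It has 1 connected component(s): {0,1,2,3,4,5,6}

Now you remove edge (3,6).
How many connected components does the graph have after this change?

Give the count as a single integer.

Initial component count: 1
Remove (3,6): it was a bridge. Count increases: 1 -> 2.
  After removal, components: {0,1,2,4,5,6} {3}
New component count: 2

Answer: 2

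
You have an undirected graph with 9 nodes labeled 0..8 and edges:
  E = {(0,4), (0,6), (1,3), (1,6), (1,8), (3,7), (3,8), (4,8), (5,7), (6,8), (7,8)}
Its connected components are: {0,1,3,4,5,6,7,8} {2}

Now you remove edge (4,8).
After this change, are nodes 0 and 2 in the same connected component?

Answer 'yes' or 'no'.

Initial components: {0,1,3,4,5,6,7,8} {2}
Removing edge (4,8): not a bridge — component count unchanged at 2.
New components: {0,1,3,4,5,6,7,8} {2}
Are 0 and 2 in the same component? no

Answer: no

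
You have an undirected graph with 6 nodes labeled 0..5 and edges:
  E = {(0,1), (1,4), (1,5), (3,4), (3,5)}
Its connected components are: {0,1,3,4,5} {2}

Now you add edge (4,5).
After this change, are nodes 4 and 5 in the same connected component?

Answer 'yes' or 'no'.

Answer: yes

Derivation:
Initial components: {0,1,3,4,5} {2}
Adding edge (4,5): both already in same component {0,1,3,4,5}. No change.
New components: {0,1,3,4,5} {2}
Are 4 and 5 in the same component? yes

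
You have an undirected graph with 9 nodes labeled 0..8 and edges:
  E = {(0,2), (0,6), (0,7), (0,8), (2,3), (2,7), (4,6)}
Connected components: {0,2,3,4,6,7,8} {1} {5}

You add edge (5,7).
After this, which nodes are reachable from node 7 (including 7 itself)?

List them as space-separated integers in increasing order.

Answer: 0 2 3 4 5 6 7 8

Derivation:
Before: nodes reachable from 7: {0,2,3,4,6,7,8}
Adding (5,7): merges 7's component with another. Reachability grows.
After: nodes reachable from 7: {0,2,3,4,5,6,7,8}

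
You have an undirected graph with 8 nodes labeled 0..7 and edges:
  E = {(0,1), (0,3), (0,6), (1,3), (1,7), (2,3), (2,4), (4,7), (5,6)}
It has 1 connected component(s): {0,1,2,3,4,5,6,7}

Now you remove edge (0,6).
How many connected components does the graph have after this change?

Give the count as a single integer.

Initial component count: 1
Remove (0,6): it was a bridge. Count increases: 1 -> 2.
  After removal, components: {0,1,2,3,4,7} {5,6}
New component count: 2

Answer: 2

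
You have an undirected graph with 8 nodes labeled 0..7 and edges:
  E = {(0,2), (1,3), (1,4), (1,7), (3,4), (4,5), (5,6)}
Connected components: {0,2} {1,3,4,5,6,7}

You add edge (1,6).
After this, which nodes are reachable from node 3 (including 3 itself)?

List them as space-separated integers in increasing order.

Before: nodes reachable from 3: {1,3,4,5,6,7}
Adding (1,6): both endpoints already in same component. Reachability from 3 unchanged.
After: nodes reachable from 3: {1,3,4,5,6,7}

Answer: 1 3 4 5 6 7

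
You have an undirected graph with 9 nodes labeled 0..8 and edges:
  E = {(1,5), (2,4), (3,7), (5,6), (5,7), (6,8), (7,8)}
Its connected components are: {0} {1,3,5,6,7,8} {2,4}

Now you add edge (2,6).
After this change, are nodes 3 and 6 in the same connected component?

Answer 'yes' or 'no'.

Answer: yes

Derivation:
Initial components: {0} {1,3,5,6,7,8} {2,4}
Adding edge (2,6): merges {2,4} and {1,3,5,6,7,8}.
New components: {0} {1,2,3,4,5,6,7,8}
Are 3 and 6 in the same component? yes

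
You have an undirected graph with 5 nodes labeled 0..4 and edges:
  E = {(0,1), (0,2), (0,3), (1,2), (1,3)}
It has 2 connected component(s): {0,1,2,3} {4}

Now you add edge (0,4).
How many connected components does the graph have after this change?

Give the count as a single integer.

Answer: 1

Derivation:
Initial component count: 2
Add (0,4): merges two components. Count decreases: 2 -> 1.
New component count: 1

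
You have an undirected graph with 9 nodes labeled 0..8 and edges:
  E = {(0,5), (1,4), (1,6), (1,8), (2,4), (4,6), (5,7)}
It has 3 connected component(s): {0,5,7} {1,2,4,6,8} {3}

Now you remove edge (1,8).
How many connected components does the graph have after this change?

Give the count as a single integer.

Initial component count: 3
Remove (1,8): it was a bridge. Count increases: 3 -> 4.
  After removal, components: {0,5,7} {1,2,4,6} {3} {8}
New component count: 4

Answer: 4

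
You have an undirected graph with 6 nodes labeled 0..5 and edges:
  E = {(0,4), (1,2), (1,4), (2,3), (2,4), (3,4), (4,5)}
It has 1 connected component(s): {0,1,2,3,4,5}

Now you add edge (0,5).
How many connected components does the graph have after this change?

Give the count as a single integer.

Initial component count: 1
Add (0,5): endpoints already in same component. Count unchanged: 1.
New component count: 1

Answer: 1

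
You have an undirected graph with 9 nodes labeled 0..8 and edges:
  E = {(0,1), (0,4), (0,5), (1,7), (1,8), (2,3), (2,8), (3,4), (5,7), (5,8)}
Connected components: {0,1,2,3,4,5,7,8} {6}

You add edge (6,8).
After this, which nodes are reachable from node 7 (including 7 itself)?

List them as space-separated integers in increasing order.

Before: nodes reachable from 7: {0,1,2,3,4,5,7,8}
Adding (6,8): merges 7's component with another. Reachability grows.
After: nodes reachable from 7: {0,1,2,3,4,5,6,7,8}

Answer: 0 1 2 3 4 5 6 7 8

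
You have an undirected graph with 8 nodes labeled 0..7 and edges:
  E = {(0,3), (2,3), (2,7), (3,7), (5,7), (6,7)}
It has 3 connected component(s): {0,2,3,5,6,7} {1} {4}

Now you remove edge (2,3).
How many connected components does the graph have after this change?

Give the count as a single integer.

Answer: 3

Derivation:
Initial component count: 3
Remove (2,3): not a bridge. Count unchanged: 3.
  After removal, components: {0,2,3,5,6,7} {1} {4}
New component count: 3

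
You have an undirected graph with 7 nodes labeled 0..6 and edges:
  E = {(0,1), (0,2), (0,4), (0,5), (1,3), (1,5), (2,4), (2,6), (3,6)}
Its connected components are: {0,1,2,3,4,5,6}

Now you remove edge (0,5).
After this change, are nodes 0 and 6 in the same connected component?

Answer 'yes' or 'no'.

Answer: yes

Derivation:
Initial components: {0,1,2,3,4,5,6}
Removing edge (0,5): not a bridge — component count unchanged at 1.
New components: {0,1,2,3,4,5,6}
Are 0 and 6 in the same component? yes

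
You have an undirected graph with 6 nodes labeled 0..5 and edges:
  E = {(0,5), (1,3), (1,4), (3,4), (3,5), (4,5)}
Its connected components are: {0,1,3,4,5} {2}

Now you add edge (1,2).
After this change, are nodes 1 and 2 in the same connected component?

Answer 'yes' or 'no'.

Answer: yes

Derivation:
Initial components: {0,1,3,4,5} {2}
Adding edge (1,2): merges {0,1,3,4,5} and {2}.
New components: {0,1,2,3,4,5}
Are 1 and 2 in the same component? yes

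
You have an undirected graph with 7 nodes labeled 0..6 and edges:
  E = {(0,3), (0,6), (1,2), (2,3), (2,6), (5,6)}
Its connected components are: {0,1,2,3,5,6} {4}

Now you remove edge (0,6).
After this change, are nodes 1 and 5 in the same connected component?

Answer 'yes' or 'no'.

Initial components: {0,1,2,3,5,6} {4}
Removing edge (0,6): not a bridge — component count unchanged at 2.
New components: {0,1,2,3,5,6} {4}
Are 1 and 5 in the same component? yes

Answer: yes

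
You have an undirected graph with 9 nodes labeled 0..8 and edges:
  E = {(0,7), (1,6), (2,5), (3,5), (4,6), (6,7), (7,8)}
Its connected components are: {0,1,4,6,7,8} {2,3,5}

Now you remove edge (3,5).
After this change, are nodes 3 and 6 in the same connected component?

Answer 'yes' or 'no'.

Initial components: {0,1,4,6,7,8} {2,3,5}
Removing edge (3,5): it was a bridge — component count 2 -> 3.
New components: {0,1,4,6,7,8} {2,5} {3}
Are 3 and 6 in the same component? no

Answer: no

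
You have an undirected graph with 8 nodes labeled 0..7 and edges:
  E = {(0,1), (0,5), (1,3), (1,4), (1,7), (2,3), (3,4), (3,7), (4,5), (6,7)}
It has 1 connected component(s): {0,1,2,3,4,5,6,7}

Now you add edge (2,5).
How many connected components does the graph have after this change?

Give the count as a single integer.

Initial component count: 1
Add (2,5): endpoints already in same component. Count unchanged: 1.
New component count: 1

Answer: 1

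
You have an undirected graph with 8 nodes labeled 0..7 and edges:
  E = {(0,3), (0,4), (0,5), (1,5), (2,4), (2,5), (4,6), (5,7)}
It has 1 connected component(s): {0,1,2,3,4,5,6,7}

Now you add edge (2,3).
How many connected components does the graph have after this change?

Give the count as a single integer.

Answer: 1

Derivation:
Initial component count: 1
Add (2,3): endpoints already in same component. Count unchanged: 1.
New component count: 1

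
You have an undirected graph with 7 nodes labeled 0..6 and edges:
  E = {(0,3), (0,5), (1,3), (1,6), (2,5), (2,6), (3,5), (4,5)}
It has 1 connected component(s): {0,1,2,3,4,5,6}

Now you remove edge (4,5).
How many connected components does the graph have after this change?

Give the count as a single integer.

Answer: 2

Derivation:
Initial component count: 1
Remove (4,5): it was a bridge. Count increases: 1 -> 2.
  After removal, components: {0,1,2,3,5,6} {4}
New component count: 2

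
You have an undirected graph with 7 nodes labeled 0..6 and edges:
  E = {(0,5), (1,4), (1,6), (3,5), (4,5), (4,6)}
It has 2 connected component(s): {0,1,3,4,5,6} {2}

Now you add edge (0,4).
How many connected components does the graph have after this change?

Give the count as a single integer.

Initial component count: 2
Add (0,4): endpoints already in same component. Count unchanged: 2.
New component count: 2

Answer: 2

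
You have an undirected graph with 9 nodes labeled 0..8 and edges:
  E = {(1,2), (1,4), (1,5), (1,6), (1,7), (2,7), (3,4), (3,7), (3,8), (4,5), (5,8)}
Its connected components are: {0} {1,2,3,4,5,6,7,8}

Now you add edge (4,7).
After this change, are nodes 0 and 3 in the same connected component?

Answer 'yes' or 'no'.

Initial components: {0} {1,2,3,4,5,6,7,8}
Adding edge (4,7): both already in same component {1,2,3,4,5,6,7,8}. No change.
New components: {0} {1,2,3,4,5,6,7,8}
Are 0 and 3 in the same component? no

Answer: no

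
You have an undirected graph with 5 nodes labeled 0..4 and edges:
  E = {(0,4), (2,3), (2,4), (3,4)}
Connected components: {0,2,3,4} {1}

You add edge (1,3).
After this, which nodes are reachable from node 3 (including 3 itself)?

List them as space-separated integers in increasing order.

Before: nodes reachable from 3: {0,2,3,4}
Adding (1,3): merges 3's component with another. Reachability grows.
After: nodes reachable from 3: {0,1,2,3,4}

Answer: 0 1 2 3 4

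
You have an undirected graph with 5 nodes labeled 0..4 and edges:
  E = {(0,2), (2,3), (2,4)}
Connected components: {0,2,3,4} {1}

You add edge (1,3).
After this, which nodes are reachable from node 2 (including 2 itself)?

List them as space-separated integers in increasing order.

Before: nodes reachable from 2: {0,2,3,4}
Adding (1,3): merges 2's component with another. Reachability grows.
After: nodes reachable from 2: {0,1,2,3,4}

Answer: 0 1 2 3 4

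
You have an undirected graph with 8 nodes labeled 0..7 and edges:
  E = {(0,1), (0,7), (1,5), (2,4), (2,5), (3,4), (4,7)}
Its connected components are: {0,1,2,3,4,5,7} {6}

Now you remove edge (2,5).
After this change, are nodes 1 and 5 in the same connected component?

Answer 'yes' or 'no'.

Answer: yes

Derivation:
Initial components: {0,1,2,3,4,5,7} {6}
Removing edge (2,5): not a bridge — component count unchanged at 2.
New components: {0,1,2,3,4,5,7} {6}
Are 1 and 5 in the same component? yes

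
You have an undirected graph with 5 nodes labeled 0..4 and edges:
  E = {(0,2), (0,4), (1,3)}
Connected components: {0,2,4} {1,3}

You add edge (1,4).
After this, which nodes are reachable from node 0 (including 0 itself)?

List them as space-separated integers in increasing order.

Before: nodes reachable from 0: {0,2,4}
Adding (1,4): merges 0's component with another. Reachability grows.
After: nodes reachable from 0: {0,1,2,3,4}

Answer: 0 1 2 3 4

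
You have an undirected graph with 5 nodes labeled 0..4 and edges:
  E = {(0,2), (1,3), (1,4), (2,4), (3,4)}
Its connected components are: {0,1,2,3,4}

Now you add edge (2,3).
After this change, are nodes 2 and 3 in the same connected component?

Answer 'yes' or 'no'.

Answer: yes

Derivation:
Initial components: {0,1,2,3,4}
Adding edge (2,3): both already in same component {0,1,2,3,4}. No change.
New components: {0,1,2,3,4}
Are 2 and 3 in the same component? yes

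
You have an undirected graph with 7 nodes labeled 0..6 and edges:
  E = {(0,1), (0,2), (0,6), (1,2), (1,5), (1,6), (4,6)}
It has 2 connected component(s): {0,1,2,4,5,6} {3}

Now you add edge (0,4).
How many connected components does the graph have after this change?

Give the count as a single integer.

Answer: 2

Derivation:
Initial component count: 2
Add (0,4): endpoints already in same component. Count unchanged: 2.
New component count: 2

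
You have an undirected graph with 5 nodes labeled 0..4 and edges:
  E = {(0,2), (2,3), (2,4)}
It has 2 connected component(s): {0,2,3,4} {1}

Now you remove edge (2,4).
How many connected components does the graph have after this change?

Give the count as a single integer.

Initial component count: 2
Remove (2,4): it was a bridge. Count increases: 2 -> 3.
  After removal, components: {0,2,3} {1} {4}
New component count: 3

Answer: 3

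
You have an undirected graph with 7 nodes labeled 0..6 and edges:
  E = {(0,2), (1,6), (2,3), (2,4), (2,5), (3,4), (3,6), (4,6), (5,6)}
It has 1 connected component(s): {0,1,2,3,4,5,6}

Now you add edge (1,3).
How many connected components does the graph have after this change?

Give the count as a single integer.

Answer: 1

Derivation:
Initial component count: 1
Add (1,3): endpoints already in same component. Count unchanged: 1.
New component count: 1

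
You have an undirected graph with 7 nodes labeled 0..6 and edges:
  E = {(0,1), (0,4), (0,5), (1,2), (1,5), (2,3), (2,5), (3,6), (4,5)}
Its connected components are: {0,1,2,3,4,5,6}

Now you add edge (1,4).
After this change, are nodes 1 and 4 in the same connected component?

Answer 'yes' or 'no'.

Answer: yes

Derivation:
Initial components: {0,1,2,3,4,5,6}
Adding edge (1,4): both already in same component {0,1,2,3,4,5,6}. No change.
New components: {0,1,2,3,4,5,6}
Are 1 and 4 in the same component? yes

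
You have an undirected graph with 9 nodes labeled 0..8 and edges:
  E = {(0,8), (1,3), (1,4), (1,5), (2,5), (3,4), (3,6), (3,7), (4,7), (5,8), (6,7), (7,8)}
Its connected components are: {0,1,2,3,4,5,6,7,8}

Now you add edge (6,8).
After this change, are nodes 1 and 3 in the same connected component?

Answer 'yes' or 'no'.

Initial components: {0,1,2,3,4,5,6,7,8}
Adding edge (6,8): both already in same component {0,1,2,3,4,5,6,7,8}. No change.
New components: {0,1,2,3,4,5,6,7,8}
Are 1 and 3 in the same component? yes

Answer: yes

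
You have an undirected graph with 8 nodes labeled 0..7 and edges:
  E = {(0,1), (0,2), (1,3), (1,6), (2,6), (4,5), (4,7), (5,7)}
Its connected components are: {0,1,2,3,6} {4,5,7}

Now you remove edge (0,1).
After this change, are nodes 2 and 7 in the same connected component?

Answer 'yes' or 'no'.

Initial components: {0,1,2,3,6} {4,5,7}
Removing edge (0,1): not a bridge — component count unchanged at 2.
New components: {0,1,2,3,6} {4,5,7}
Are 2 and 7 in the same component? no

Answer: no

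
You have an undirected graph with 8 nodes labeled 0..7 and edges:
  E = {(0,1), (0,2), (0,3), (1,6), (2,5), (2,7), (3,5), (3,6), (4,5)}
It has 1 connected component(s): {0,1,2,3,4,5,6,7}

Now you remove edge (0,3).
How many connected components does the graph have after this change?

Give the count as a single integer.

Answer: 1

Derivation:
Initial component count: 1
Remove (0,3): not a bridge. Count unchanged: 1.
  After removal, components: {0,1,2,3,4,5,6,7}
New component count: 1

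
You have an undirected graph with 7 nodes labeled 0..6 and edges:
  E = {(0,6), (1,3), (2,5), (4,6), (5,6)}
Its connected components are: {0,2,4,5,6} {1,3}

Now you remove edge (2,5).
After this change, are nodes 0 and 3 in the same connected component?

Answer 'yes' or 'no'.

Answer: no

Derivation:
Initial components: {0,2,4,5,6} {1,3}
Removing edge (2,5): it was a bridge — component count 2 -> 3.
New components: {0,4,5,6} {1,3} {2}
Are 0 and 3 in the same component? no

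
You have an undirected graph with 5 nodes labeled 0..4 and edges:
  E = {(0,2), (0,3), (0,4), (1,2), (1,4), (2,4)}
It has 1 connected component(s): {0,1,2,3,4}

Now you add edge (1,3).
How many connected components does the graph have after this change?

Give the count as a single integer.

Initial component count: 1
Add (1,3): endpoints already in same component. Count unchanged: 1.
New component count: 1

Answer: 1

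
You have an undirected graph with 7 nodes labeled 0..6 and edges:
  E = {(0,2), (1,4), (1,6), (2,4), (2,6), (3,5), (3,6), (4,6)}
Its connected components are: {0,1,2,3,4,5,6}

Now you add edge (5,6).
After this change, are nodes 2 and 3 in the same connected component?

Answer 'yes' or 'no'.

Answer: yes

Derivation:
Initial components: {0,1,2,3,4,5,6}
Adding edge (5,6): both already in same component {0,1,2,3,4,5,6}. No change.
New components: {0,1,2,3,4,5,6}
Are 2 and 3 in the same component? yes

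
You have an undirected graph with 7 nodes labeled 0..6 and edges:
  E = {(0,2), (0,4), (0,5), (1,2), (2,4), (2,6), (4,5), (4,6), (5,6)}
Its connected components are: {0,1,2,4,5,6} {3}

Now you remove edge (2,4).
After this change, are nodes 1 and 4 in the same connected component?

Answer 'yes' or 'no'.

Answer: yes

Derivation:
Initial components: {0,1,2,4,5,6} {3}
Removing edge (2,4): not a bridge — component count unchanged at 2.
New components: {0,1,2,4,5,6} {3}
Are 1 and 4 in the same component? yes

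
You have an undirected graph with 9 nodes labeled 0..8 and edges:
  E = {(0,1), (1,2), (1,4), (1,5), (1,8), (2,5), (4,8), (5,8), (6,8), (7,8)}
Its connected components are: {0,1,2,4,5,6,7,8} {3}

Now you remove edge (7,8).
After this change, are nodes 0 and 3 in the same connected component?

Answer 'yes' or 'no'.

Initial components: {0,1,2,4,5,6,7,8} {3}
Removing edge (7,8): it was a bridge — component count 2 -> 3.
New components: {0,1,2,4,5,6,8} {3} {7}
Are 0 and 3 in the same component? no

Answer: no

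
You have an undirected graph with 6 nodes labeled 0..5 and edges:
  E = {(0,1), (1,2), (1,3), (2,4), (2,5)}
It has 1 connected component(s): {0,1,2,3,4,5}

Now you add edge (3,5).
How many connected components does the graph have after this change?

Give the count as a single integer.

Initial component count: 1
Add (3,5): endpoints already in same component. Count unchanged: 1.
New component count: 1

Answer: 1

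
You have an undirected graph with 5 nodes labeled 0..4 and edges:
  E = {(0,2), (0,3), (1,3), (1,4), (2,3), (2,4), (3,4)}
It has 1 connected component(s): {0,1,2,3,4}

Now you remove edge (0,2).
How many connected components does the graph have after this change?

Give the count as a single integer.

Answer: 1

Derivation:
Initial component count: 1
Remove (0,2): not a bridge. Count unchanged: 1.
  After removal, components: {0,1,2,3,4}
New component count: 1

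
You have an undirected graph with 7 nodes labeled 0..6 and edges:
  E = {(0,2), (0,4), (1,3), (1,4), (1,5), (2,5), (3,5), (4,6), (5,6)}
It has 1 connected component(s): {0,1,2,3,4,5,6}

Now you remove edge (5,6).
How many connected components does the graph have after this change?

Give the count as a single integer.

Initial component count: 1
Remove (5,6): not a bridge. Count unchanged: 1.
  After removal, components: {0,1,2,3,4,5,6}
New component count: 1

Answer: 1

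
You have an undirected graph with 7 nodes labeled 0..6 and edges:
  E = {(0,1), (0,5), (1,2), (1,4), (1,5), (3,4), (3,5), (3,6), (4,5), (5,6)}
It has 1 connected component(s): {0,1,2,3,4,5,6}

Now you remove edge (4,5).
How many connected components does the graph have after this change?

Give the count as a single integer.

Answer: 1

Derivation:
Initial component count: 1
Remove (4,5): not a bridge. Count unchanged: 1.
  After removal, components: {0,1,2,3,4,5,6}
New component count: 1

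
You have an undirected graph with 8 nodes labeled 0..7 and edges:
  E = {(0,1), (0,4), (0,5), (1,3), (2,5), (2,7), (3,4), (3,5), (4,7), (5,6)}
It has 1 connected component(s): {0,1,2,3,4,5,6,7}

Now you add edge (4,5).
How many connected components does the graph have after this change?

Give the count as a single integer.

Initial component count: 1
Add (4,5): endpoints already in same component. Count unchanged: 1.
New component count: 1

Answer: 1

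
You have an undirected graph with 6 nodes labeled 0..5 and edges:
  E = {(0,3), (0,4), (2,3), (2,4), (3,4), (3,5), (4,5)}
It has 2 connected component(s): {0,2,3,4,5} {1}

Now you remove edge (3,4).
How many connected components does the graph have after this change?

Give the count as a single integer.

Answer: 2

Derivation:
Initial component count: 2
Remove (3,4): not a bridge. Count unchanged: 2.
  After removal, components: {0,2,3,4,5} {1}
New component count: 2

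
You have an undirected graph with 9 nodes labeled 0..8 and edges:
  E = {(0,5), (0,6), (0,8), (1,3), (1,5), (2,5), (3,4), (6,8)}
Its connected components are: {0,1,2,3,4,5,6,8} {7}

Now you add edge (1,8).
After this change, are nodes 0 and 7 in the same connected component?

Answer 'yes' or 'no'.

Answer: no

Derivation:
Initial components: {0,1,2,3,4,5,6,8} {7}
Adding edge (1,8): both already in same component {0,1,2,3,4,5,6,8}. No change.
New components: {0,1,2,3,4,5,6,8} {7}
Are 0 and 7 in the same component? no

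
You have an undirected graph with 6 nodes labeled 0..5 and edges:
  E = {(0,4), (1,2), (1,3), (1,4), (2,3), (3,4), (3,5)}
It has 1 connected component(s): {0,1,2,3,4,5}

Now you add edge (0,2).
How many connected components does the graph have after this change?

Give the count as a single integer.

Initial component count: 1
Add (0,2): endpoints already in same component. Count unchanged: 1.
New component count: 1

Answer: 1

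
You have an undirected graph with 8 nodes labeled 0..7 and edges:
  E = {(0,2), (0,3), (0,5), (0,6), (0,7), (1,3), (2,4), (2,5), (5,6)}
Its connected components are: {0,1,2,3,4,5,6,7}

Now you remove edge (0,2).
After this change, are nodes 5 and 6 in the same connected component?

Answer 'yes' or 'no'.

Answer: yes

Derivation:
Initial components: {0,1,2,3,4,5,6,7}
Removing edge (0,2): not a bridge — component count unchanged at 1.
New components: {0,1,2,3,4,5,6,7}
Are 5 and 6 in the same component? yes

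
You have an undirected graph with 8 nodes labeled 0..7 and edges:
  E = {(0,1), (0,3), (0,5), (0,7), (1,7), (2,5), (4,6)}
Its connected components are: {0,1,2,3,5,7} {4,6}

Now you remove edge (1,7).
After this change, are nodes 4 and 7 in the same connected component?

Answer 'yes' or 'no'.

Initial components: {0,1,2,3,5,7} {4,6}
Removing edge (1,7): not a bridge — component count unchanged at 2.
New components: {0,1,2,3,5,7} {4,6}
Are 4 and 7 in the same component? no

Answer: no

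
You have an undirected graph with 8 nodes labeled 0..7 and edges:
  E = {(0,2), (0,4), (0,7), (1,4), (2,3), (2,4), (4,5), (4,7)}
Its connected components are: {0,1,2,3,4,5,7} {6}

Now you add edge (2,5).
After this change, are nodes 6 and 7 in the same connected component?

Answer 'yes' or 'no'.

Initial components: {0,1,2,3,4,5,7} {6}
Adding edge (2,5): both already in same component {0,1,2,3,4,5,7}. No change.
New components: {0,1,2,3,4,5,7} {6}
Are 6 and 7 in the same component? no

Answer: no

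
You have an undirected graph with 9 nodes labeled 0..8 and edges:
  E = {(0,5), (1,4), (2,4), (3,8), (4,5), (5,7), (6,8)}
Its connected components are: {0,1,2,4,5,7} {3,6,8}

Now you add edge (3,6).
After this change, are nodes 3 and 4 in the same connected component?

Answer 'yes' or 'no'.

Answer: no

Derivation:
Initial components: {0,1,2,4,5,7} {3,6,8}
Adding edge (3,6): both already in same component {3,6,8}. No change.
New components: {0,1,2,4,5,7} {3,6,8}
Are 3 and 4 in the same component? no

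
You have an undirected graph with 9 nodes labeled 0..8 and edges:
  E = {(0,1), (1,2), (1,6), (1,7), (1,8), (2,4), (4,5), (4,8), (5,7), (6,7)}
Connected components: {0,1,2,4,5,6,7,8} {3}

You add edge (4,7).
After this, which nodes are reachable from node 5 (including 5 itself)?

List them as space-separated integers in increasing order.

Before: nodes reachable from 5: {0,1,2,4,5,6,7,8}
Adding (4,7): both endpoints already in same component. Reachability from 5 unchanged.
After: nodes reachable from 5: {0,1,2,4,5,6,7,8}

Answer: 0 1 2 4 5 6 7 8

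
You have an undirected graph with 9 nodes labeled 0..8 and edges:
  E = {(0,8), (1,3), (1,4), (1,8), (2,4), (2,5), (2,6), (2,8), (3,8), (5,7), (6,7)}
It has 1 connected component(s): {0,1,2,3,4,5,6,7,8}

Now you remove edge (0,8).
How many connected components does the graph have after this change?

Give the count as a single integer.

Initial component count: 1
Remove (0,8): it was a bridge. Count increases: 1 -> 2.
  After removal, components: {0} {1,2,3,4,5,6,7,8}
New component count: 2

Answer: 2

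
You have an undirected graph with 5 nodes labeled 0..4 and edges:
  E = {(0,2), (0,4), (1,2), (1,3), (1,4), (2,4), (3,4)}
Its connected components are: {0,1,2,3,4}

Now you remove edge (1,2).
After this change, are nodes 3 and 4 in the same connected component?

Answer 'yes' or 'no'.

Answer: yes

Derivation:
Initial components: {0,1,2,3,4}
Removing edge (1,2): not a bridge — component count unchanged at 1.
New components: {0,1,2,3,4}
Are 3 and 4 in the same component? yes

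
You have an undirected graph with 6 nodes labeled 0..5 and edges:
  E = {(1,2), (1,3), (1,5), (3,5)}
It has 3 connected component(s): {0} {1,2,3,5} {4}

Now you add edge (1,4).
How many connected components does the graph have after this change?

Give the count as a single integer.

Initial component count: 3
Add (1,4): merges two components. Count decreases: 3 -> 2.
New component count: 2

Answer: 2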